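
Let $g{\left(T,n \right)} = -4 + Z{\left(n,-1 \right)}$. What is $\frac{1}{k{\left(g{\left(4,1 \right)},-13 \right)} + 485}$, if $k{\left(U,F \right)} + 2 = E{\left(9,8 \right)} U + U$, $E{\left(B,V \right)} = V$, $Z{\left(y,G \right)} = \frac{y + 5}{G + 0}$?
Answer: $\frac{1}{393} \approx 0.0025445$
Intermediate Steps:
$Z{\left(y,G \right)} = \frac{5 + y}{G}$
$g{\left(T,n \right)} = -9 - n$ ($g{\left(T,n \right)} = -4 + \frac{5 + n}{-1} = -4 - \left(5 + n\right) = -9 - n$)
$k{\left(U,F \right)} = -2 + 9 U$ ($k{\left(U,F \right)} = -2 + \left(8 U + U\right) = -2 + 9 U$)
$\frac{1}{k{\left(g{\left(4,1 \right)},-13 \right)} + 485} = \frac{1}{\left(-2 + 9 \left(-9 - 1\right)\right) + 485} = \frac{1}{\left(-2 + 9 \left(-10\right)\right) + 485} = \frac{1}{\left(-2 - 90\right) + 485} = \frac{1}{-92 + 485} = \frac{1}{393}$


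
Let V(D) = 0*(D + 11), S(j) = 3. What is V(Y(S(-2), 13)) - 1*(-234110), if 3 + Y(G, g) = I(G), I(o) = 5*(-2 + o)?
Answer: 234110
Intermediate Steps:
I(o) = -10 + 5*o
Y(G, g) = -13 + 5*G (Y(G, g) = -3 + (-10 + 5*G) = -13 + 5*G)
V(D) = 0 (V(D) = 0*(11 + D) = 0)
V(Y(S(-2), 13)) - 1*(-234110) = 0 - 1*(-234110) = 0 + 234110 = 234110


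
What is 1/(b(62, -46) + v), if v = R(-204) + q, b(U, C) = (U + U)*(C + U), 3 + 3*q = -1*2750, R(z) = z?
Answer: 3/2587 ≈ 0.0011596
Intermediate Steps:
q = -2753/3 (q = -1 + (-1*2750)/3 = -1 + (⅓)*(-2750) = -1 - 2750/3 = -2753/3 ≈ -917.67)
b(U, C) = 2*U*(C + U) (b(U, C) = (2*U)*(C + U) = 2*U*(C + U))
v = -3365/3 (v = -204 - 2753/3 = -3365/3 ≈ -1121.7)
1/(b(62, -46) + v) = 1/(2*62*(-46 + 62) - 3365/3) = 1/(2*62*16 - 3365/3) = 1/(1984 - 3365/3) = 1/(2587/3) = 3/2587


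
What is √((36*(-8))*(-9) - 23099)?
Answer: I*√20507 ≈ 143.2*I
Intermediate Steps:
√((36*(-8))*(-9) - 23099) = √(-288*(-9) - 23099) = √(2592 - 23099) = √(-20507) = I*√20507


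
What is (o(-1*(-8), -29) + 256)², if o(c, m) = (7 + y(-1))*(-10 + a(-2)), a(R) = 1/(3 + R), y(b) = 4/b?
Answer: 52441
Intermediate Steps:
o(c, m) = -27 (o(c, m) = (7 + 4/(-1))*(-10 + 1/(3 - 2)) = (7 + 4*(-1))*(-10 + 1/1) = (7 - 4)*(-10 + 1) = 3*(-9) = -27)
(o(-1*(-8), -29) + 256)² = (-27 + 256)² = 229² = 52441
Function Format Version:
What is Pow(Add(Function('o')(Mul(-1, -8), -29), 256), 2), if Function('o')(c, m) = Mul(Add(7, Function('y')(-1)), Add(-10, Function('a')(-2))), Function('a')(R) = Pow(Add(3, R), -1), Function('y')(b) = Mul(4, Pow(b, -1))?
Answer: 52441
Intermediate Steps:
Function('o')(c, m) = -27 (Function('o')(c, m) = Mul(Add(7, Mul(4, Pow(-1, -1))), Add(-10, Pow(Add(3, -2), -1))) = Mul(Add(7, Mul(4, -1)), Add(-10, Pow(1, -1))) = Mul(Add(7, -4), Add(-10, 1)) = Mul(3, -9) = -27)
Pow(Add(Function('o')(Mul(-1, -8), -29), 256), 2) = Pow(Add(-27, 256), 2) = Pow(229, 2) = 52441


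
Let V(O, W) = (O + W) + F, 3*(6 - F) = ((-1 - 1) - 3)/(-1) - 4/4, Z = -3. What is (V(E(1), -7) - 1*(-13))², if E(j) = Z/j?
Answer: 529/9 ≈ 58.778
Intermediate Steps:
E(j) = -3/j
F = 14/3 (F = 6 - (((-1 - 1) - 3)/(-1) - 4/4)/3 = 6 - ((-2 - 3)*(-1) - 4*¼)/3 = 6 - (-5*(-1) - 1)/3 = 6 - (5 - 1)/3 = 6 - ⅓*4 = 6 - 4/3 = 14/3 ≈ 4.6667)
V(O, W) = 14/3 + O + W (V(O, W) = (O + W) + 14/3 = 14/3 + O + W)
(V(E(1), -7) - 1*(-13))² = ((14/3 - 3/1 - 7) - 1*(-13))² = ((14/3 - 3*1 - 7) + 13)² = ((14/3 - 3 - 7) + 13)² = (-16/3 + 13)² = (23/3)² = 529/9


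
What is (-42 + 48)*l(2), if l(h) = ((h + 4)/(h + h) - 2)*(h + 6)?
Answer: -24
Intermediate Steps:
l(h) = (-2 + (4 + h)/(2*h))*(6 + h) (l(h) = ((4 + h)/((2*h)) - 2)*(6 + h) = ((4 + h)*(1/(2*h)) - 2)*(6 + h) = ((4 + h)/(2*h) - 2)*(6 + h) = (-2 + (4 + h)/(2*h))*(6 + h))
(-42 + 48)*l(2) = (-42 + 48)*(-7 + 12/2 - 3/2*2) = 6*(-7 + 12*(1/2) - 3) = 6*(-7 + 6 - 3) = 6*(-4) = -24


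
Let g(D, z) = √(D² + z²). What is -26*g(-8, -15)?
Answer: -442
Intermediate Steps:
-26*g(-8, -15) = -26*√((-8)² + (-15)²) = -26*√(64 + 225) = -26*√289 = -26*17 = -442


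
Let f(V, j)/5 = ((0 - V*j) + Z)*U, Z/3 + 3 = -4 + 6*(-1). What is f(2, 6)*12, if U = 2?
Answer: -6120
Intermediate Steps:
Z = -39 (Z = -9 + 3*(-4 + 6*(-1)) = -9 + 3*(-4 - 6) = -9 + 3*(-10) = -9 - 30 = -39)
f(V, j) = -390 - 10*V*j (f(V, j) = 5*(((0 - V*j) - 39)*2) = 5*((-V*j - 39)*2) = 5*((-39 - V*j)*2) = 5*(-78 - 2*V*j) = -390 - 10*V*j)
f(2, 6)*12 = (-390 - 10*2*6)*12 = (-390 - 120)*12 = -510*12 = -6120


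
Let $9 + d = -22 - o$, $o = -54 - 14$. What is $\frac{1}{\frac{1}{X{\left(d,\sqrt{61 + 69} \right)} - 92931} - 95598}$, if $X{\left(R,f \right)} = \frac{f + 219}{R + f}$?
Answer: $- \frac{146111078353845424}{13967926870043277097233} - \frac{26 \sqrt{130}}{13967926870043277097233} \approx -1.046 \cdot 10^{-5}$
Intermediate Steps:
$o = -68$
$d = 37$ ($d = -9 - -46 = -9 + \left(-22 + 68\right) = -9 + 46 = 37$)
$X{\left(R,f \right)} = \frac{219 + f}{R + f}$
$\frac{1}{\frac{1}{X{\left(d,\sqrt{61 + 69} \right)} - 92931} - 95598} = \frac{1}{\frac{1}{\frac{219 + \sqrt{61 + 69}}{37 + \sqrt{61 + 69}} - 92931} - 95598} = \frac{1}{\frac{1}{\frac{219 + \sqrt{130}}{37 + \sqrt{130}} - 92931} - 95598} = \frac{1}{\frac{1}{-92931 + \frac{219 + \sqrt{130}}{37 + \sqrt{130}}} - 95598} = \frac{1}{-95598 + \frac{1}{-92931 + \frac{219 + \sqrt{130}}{37 + \sqrt{130}}}}$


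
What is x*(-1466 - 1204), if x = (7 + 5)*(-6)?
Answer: 192240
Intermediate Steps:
x = -72 (x = 12*(-6) = -72)
x*(-1466 - 1204) = -72*(-1466 - 1204) = -72*(-2670) = 192240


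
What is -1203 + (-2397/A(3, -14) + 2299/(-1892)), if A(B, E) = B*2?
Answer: -275839/172 ≈ -1603.7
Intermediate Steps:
A(B, E) = 2*B
-1203 + (-2397/A(3, -14) + 2299/(-1892)) = -1203 + (-2397/(2*3) + 2299/(-1892)) = -1203 + (-2397/6 + 2299*(-1/1892)) = -1203 + (-2397*⅙ - 209/172) = -1203 + (-799/2 - 209/172) = -1203 - 68923/172 = -275839/172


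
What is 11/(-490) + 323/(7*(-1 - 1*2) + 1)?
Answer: -15849/980 ≈ -16.172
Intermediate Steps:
11/(-490) + 323/(7*(-1 - 1*2) + 1) = 11*(-1/490) + 323/(7*(-1 - 2) + 1) = -11/490 + 323/(7*(-3) + 1) = -11/490 + 323/(-21 + 1) = -11/490 + 323/(-20) = -11/490 + 323*(-1/20) = -11/490 - 323/20 = -15849/980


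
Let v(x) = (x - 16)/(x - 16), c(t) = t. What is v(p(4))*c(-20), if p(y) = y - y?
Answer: -20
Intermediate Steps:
p(y) = 0
v(x) = 1 (v(x) = (-16 + x)/(-16 + x) = 1)
v(p(4))*c(-20) = 1*(-20) = -20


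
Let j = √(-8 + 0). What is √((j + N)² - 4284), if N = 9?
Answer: √(-4211 + 36*I*√2) ≈ 0.3923 + 64.893*I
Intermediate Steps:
j = 2*I*√2 (j = √(-8) = 2*I*√2 ≈ 2.8284*I)
√((j + N)² - 4284) = √((2*I*√2 + 9)² - 4284) = √((9 + 2*I*√2)² - 4284) = √(-4284 + (9 + 2*I*√2)²)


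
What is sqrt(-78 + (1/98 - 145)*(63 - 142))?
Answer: sqrt(2229734)/14 ≈ 106.66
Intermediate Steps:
sqrt(-78 + (1/98 - 145)*(63 - 142)) = sqrt(-78 + (1/98 - 145)*(-79)) = sqrt(-78 - 14209/98*(-79)) = sqrt(-78 + 1122511/98) = sqrt(1114867/98) = sqrt(2229734)/14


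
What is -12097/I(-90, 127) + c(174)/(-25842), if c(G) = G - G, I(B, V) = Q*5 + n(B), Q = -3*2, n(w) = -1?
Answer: 12097/31 ≈ 390.23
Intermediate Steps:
Q = -6
I(B, V) = -31 (I(B, V) = -6*5 - 1 = -30 - 1 = -31)
c(G) = 0
-12097/I(-90, 127) + c(174)/(-25842) = -12097/(-31) + 0/(-25842) = -12097*(-1/31) + 0*(-1/25842) = 12097/31 + 0 = 12097/31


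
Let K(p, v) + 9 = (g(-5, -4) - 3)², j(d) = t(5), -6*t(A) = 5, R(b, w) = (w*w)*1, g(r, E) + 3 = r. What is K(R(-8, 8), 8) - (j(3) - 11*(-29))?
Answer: -1237/6 ≈ -206.17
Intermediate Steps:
g(r, E) = -3 + r
R(b, w) = w² (R(b, w) = w²*1 = w²)
t(A) = -⅚ (t(A) = -⅙*5 = -⅚)
j(d) = -⅚
K(p, v) = 112 (K(p, v) = -9 + ((-3 - 5) - 3)² = -9 + (-8 - 3)² = -9 + (-11)² = -9 + 121 = 112)
K(R(-8, 8), 8) - (j(3) - 11*(-29)) = 112 - (-⅚ - 11*(-29)) = 112 - (-⅚ + 319) = 112 - 1*1909/6 = 112 - 1909/6 = -1237/6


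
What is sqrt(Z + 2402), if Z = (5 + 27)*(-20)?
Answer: sqrt(1762) ≈ 41.976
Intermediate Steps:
Z = -640 (Z = 32*(-20) = -640)
sqrt(Z + 2402) = sqrt(-640 + 2402) = sqrt(1762)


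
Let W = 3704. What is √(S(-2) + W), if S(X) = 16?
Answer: 2*√930 ≈ 60.992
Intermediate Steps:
√(S(-2) + W) = √(16 + 3704) = √3720 = 2*√930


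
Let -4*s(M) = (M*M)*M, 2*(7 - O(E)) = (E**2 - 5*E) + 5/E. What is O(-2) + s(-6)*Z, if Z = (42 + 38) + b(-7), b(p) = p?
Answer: 15773/4 ≈ 3943.3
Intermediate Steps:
Z = 73 (Z = (42 + 38) - 7 = 80 - 7 = 73)
O(E) = 7 - 5/(2*E) - E**2/2 + 5*E/2 (O(E) = 7 - ((E**2 - 5*E) + 5/E)/2 = 7 - (E**2 - 5*E + 5/E)/2 = 7 + (-5/(2*E) - E**2/2 + 5*E/2) = 7 - 5/(2*E) - E**2/2 + 5*E/2)
s(M) = -M**3/4 (s(M) = -M*M*M/4 = -M**2*M/4 = -M**3/4)
O(-2) + s(-6)*Z = (1/2)*(-5 - 2*(14 - 1*(-2)**2 + 5*(-2)))/(-2) - 1/4*(-6)**3*73 = (1/2)*(-1/2)*(-5 - 2*(14 - 1*4 - 10)) - 1/4*(-216)*73 = (1/2)*(-1/2)*(-5 - 2*(14 - 4 - 10)) + 54*73 = (1/2)*(-1/2)*(-5 - 2*0) + 3942 = (1/2)*(-1/2)*(-5 + 0) + 3942 = (1/2)*(-1/2)*(-5) + 3942 = 5/4 + 3942 = 15773/4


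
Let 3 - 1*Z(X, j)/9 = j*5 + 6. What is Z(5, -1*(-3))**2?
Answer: 26244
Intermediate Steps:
Z(X, j) = -27 - 45*j (Z(X, j) = 27 - 9*(j*5 + 6) = 27 - 9*(5*j + 6) = 27 - 9*(6 + 5*j) = 27 + (-54 - 45*j) = -27 - 45*j)
Z(5, -1*(-3))**2 = (-27 - (-45)*(-3))**2 = (-27 - 45*3)**2 = (-27 - 135)**2 = (-162)**2 = 26244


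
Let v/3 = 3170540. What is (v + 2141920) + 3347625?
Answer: 15001165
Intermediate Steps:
v = 9511620 (v = 3*3170540 = 9511620)
(v + 2141920) + 3347625 = (9511620 + 2141920) + 3347625 = 11653540 + 3347625 = 15001165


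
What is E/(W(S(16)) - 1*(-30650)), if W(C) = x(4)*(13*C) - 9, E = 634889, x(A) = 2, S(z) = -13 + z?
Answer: 634889/30719 ≈ 20.668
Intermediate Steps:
W(C) = -9 + 26*C (W(C) = 2*(13*C) - 9 = 26*C - 9 = -9 + 26*C)
E/(W(S(16)) - 1*(-30650)) = 634889/((-9 + 26*(-13 + 16)) - 1*(-30650)) = 634889/((-9 + 26*3) + 30650) = 634889/((-9 + 78) + 30650) = 634889/(69 + 30650) = 634889/30719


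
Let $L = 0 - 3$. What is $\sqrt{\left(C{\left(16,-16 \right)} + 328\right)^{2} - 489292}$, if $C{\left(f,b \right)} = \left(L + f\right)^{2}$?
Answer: $i \sqrt{242283} \approx 492.22 i$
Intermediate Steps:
$L = -3$
$C{\left(f,b \right)} = \left(-3 + f\right)^{2}$
$\sqrt{\left(C{\left(16,-16 \right)} + 328\right)^{2} - 489292} = \sqrt{\left(\left(-3 + 16\right)^{2} + 328\right)^{2} - 489292} = \sqrt{\left(13^{2} + 328\right)^{2} - 489292} = \sqrt{\left(169 + 328\right)^{2} - 489292} = \sqrt{497^{2} - 489292} = \sqrt{247009 - 489292} = \sqrt{-242283} = i \sqrt{242283}$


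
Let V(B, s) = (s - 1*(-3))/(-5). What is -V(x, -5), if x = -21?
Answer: -⅖ ≈ -0.40000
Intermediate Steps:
V(B, s) = -⅗ - s/5 (V(B, s) = (s + 3)*(-⅕) = (3 + s)*(-⅕) = -⅗ - s/5)
-V(x, -5) = -(-⅗ - ⅕*(-5)) = -(-⅗ + 1) = -1*⅖ = -⅖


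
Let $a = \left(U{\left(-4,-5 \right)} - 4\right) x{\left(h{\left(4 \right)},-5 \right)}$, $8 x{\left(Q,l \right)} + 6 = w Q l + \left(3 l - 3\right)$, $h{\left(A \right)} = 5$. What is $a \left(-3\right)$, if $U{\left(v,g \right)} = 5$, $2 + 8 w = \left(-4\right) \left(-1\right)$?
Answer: $\frac{363}{32} \approx 11.344$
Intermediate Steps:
$w = \frac{1}{4}$ ($w = - \frac{1}{4} + \frac{\left(-4\right) \left(-1\right)}{8} = - \frac{1}{4} + \frac{1}{8} \cdot 4 = - \frac{1}{4} + \frac{1}{2} = \frac{1}{4} \approx 0.25$)
$x{\left(Q,l \right)} = - \frac{9}{8} + \frac{3 l}{8} + \frac{Q l}{32}$ ($x{\left(Q,l \right)} = - \frac{3}{4} + \frac{\frac{Q}{4} l + \left(3 l - 3\right)}{8} = - \frac{3}{4} + \frac{\frac{Q l}{4} + \left(-3 + 3 l\right)}{8} = - \frac{3}{4} + \frac{-3 + 3 l + \frac{Q l}{4}}{8} = - \frac{3}{4} + \left(- \frac{3}{8} + \frac{3 l}{8} + \frac{Q l}{32}\right) = - \frac{9}{8} + \frac{3 l}{8} + \frac{Q l}{32}$)
$a = - \frac{121}{32}$ ($a = \left(5 - 4\right) \left(- \frac{9}{8} + \frac{3}{8} \left(-5\right) + \frac{1}{32} \cdot 5 \left(-5\right)\right) = 1 \left(- \frac{9}{8} - \frac{15}{8} - \frac{25}{32}\right) = 1 \left(- \frac{121}{32}\right) = - \frac{121}{32} \approx -3.7813$)
$a \left(-3\right) = \left(- \frac{121}{32}\right) \left(-3\right) = \frac{363}{32}$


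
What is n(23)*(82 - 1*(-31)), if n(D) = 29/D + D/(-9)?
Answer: -30284/207 ≈ -146.30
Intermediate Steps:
n(D) = 29/D - D/9 (n(D) = 29/D + D*(-1/9) = 29/D - D/9)
n(23)*(82 - 1*(-31)) = (29/23 - 1/9*23)*(82 - 1*(-31)) = (29*(1/23) - 23/9)*(82 + 31) = (29/23 - 23/9)*113 = -268/207*113 = -30284/207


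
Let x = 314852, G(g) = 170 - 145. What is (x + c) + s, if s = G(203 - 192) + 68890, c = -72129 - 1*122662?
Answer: 188976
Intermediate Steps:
c = -194791 (c = -72129 - 122662 = -194791)
G(g) = 25
s = 68915 (s = 25 + 68890 = 68915)
(x + c) + s = (314852 - 194791) + 68915 = 120061 + 68915 = 188976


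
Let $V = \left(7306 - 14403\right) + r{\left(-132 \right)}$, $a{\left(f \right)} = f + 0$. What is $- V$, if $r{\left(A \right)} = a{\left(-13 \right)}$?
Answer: $7110$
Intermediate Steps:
$a{\left(f \right)} = f$
$r{\left(A \right)} = -13$
$V = -7110$ ($V = \left(7306 - 14403\right) - 13 = -7097 - 13 = -7110$)
$- V = \left(-1\right) \left(-7110\right) = 7110$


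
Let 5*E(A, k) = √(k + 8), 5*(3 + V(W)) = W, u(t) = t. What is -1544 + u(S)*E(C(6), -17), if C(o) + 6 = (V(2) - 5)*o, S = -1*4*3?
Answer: -1544 - 36*I/5 ≈ -1544.0 - 7.2*I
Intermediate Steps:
S = -12 (S = -4*3 = -12)
V(W) = -3 + W/5
C(o) = -6 - 38*o/5 (C(o) = -6 + ((-3 + (⅕)*2) - 5)*o = -6 + ((-3 + ⅖) - 5)*o = -6 + (-13/5 - 5)*o = -6 - 38*o/5)
E(A, k) = √(8 + k)/5 (E(A, k) = √(k + 8)/5 = √(8 + k)/5)
-1544 + u(S)*E(C(6), -17) = -1544 - 12*√(8 - 17)/5 = -1544 - 12*√(-9)/5 = -1544 - 12*3*I/5 = -1544 - 36*I/5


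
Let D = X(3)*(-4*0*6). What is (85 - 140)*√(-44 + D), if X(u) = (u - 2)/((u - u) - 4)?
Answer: -110*I*√11 ≈ -364.83*I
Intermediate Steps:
X(u) = ½ - u/4 (X(u) = (-2 + u)/(0 - 4) = (-2 + u)/(-4) = (-2 + u)*(-¼) = ½ - u/4)
D = 0 (D = (½ - ¼*3)*(-4*0*6) = (½ - ¾)*(0*6) = -¼*0 = 0)
(85 - 140)*√(-44 + D) = (85 - 140)*√(-44 + 0) = -110*I*√11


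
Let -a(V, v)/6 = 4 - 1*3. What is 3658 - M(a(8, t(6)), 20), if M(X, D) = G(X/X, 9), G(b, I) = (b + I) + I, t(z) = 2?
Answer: 3639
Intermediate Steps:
a(V, v) = -6 (a(V, v) = -6*(4 - 1*3) = -6*(4 - 3) = -6*1 = -6)
G(b, I) = b + 2*I (G(b, I) = (I + b) + I = b + 2*I)
M(X, D) = 19 (M(X, D) = X/X + 2*9 = 1 + 18 = 19)
3658 - M(a(8, t(6)), 20) = 3658 - 1*19 = 3658 - 19 = 3639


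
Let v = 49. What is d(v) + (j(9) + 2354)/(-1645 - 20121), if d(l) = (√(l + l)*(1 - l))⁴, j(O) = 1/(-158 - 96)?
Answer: 281857400578170981/5528564 ≈ 5.0982e+10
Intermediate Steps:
j(O) = -1/254 (j(O) = 1/(-254) = -1/254)
d(l) = 4*l²*(1 - l)⁴ (d(l) = (√(2*l)*(1 - l))⁴ = ((√2*√l)*(1 - l))⁴ = (√2*√l*(1 - l))⁴ = 4*l²*(1 - l)⁴)
d(v) + (j(9) + 2354)/(-1645 - 20121) = 4*49²*(-1 + 49)⁴ + (-1/254 + 2354)/(-1645 - 20121) = 4*2401*48⁴ + (597915/254)/(-21766) = 4*2401*5308416 + (597915/254)*(-1/21766) = 50982027264 - 597915/5528564 = 281857400578170981/5528564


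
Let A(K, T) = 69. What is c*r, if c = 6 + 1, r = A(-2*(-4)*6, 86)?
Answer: 483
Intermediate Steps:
r = 69
c = 7
c*r = 7*69 = 483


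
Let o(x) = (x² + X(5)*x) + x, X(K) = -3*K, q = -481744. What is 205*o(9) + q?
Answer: -490969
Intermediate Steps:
o(x) = x² - 14*x (o(x) = (x² + (-3*5)*x) + x = (x² - 15*x) + x = x² - 14*x)
205*o(9) + q = 205*(9*(-14 + 9)) - 481744 = 205*(9*(-5)) - 481744 = 205*(-45) - 481744 = -9225 - 481744 = -490969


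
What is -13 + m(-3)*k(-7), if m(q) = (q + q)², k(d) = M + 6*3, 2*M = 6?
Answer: 743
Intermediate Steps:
M = 3 (M = (½)*6 = 3)
k(d) = 21 (k(d) = 3 + 6*3 = 3 + 18 = 21)
m(q) = 4*q² (m(q) = (2*q)² = 4*q²)
-13 + m(-3)*k(-7) = -13 + (4*(-3)²)*21 = -13 + (4*9)*21 = -13 + 36*21 = -13 + 756 = 743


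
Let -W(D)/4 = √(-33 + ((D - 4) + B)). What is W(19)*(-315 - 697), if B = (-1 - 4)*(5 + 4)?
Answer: 12144*I*√7 ≈ 32130.0*I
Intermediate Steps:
B = -45 (B = -5*9 = -45)
W(D) = -4*√(-82 + D) (W(D) = -4*√(-33 + ((D - 4) - 45)) = -4*√(-33 + ((-4 + D) - 45)) = -4*√(-33 + (-49 + D)) = -4*√(-82 + D))
W(19)*(-315 - 697) = (-4*√(-82 + 19))*(-315 - 697) = -12*I*√7*(-1012) = 12144*I*√7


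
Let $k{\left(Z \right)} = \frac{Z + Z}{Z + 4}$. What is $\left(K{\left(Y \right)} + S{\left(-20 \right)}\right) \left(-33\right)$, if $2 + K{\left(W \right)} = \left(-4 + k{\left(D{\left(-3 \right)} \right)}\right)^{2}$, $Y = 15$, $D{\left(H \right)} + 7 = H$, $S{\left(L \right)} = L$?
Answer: $\frac{2134}{3} \approx 711.33$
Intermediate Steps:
$D{\left(H \right)} = -7 + H$
$k{\left(Z \right)} = \frac{2 Z}{4 + Z}$
$K{\left(W \right)} = - \frac{14}{9}$ ($K{\left(W \right)} = -2 + \left(-4 + \frac{2 \left(-7 - 3\right)}{4 - 10}\right)^{2} = -2 + \left(-4 + 2 \left(-10\right) \frac{1}{4 - 10}\right)^{2} = -2 + \left(-4 + 2 \left(-10\right) \frac{1}{-6}\right)^{2} = -2 + \left(-4 + 2 \left(-10\right) \left(- \frac{1}{6}\right)\right)^{2} = -2 + \left(-4 + \frac{10}{3}\right)^{2} = -2 + \left(- \frac{2}{3}\right)^{2} = -2 + \frac{4}{9} = - \frac{14}{9}$)
$\left(K{\left(Y \right)} + S{\left(-20 \right)}\right) \left(-33\right) = \left(- \frac{14}{9} - 20\right) \left(-33\right) = \left(- \frac{194}{9}\right) \left(-33\right) = \frac{2134}{3}$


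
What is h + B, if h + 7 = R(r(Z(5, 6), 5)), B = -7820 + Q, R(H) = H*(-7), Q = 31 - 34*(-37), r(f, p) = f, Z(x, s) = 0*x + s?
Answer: -6580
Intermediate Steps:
Z(x, s) = s (Z(x, s) = 0 + s = s)
Q = 1289 (Q = 31 + 1258 = 1289)
R(H) = -7*H
B = -6531 (B = -7820 + 1289 = -6531)
h = -49 (h = -7 - 7*6 = -7 - 42 = -49)
h + B = -49 - 6531 = -6580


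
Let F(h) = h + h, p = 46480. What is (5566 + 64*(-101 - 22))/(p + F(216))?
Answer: -1153/23456 ≈ -0.049156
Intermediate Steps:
F(h) = 2*h
(5566 + 64*(-101 - 22))/(p + F(216)) = (5566 + 64*(-101 - 22))/(46480 + 2*216) = (5566 + 64*(-123))/(46480 + 432) = (5566 - 7872)/46912 = -2306*1/46912 = -1153/23456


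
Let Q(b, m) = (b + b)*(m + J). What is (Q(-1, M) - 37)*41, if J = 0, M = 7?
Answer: -2091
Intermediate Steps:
Q(b, m) = 2*b*m (Q(b, m) = (b + b)*(m + 0) = (2*b)*m = 2*b*m)
(Q(-1, M) - 37)*41 = (2*(-1)*7 - 37)*41 = (-14 - 37)*41 = -51*41 = -2091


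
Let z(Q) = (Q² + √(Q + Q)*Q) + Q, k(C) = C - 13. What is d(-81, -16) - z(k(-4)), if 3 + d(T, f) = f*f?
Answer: -19 + 17*I*√34 ≈ -19.0 + 99.126*I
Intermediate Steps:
k(C) = -13 + C
z(Q) = Q + Q² + √2*Q^(3/2) (z(Q) = (Q² + √(2*Q)*Q) + Q = (Q² + (√2*√Q)*Q) + Q = (Q² + √2*Q^(3/2)) + Q = Q + Q² + √2*Q^(3/2))
d(T, f) = -3 + f² (d(T, f) = -3 + f*f = -3 + f²)
d(-81, -16) - z(k(-4)) = (-3 + (-16)²) - ((-13 - 4) + (-13 - 4)² + √2*(-13 - 4)^(3/2)) = (-3 + 256) - (-17 + (-17)² + √2*(-17)^(3/2)) = 253 - (-17 + 289 + √2*(-17*I*√17)) = 253 - (-17 + 289 - 17*I*√34) = 253 - (272 - 17*I*√34) = 253 + (-272 + 17*I*√34) = -19 + 17*I*√34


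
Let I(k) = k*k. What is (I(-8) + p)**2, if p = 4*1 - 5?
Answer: 3969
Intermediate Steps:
p = -1 (p = 4 - 5 = -1)
I(k) = k**2
(I(-8) + p)**2 = ((-8)**2 - 1)**2 = (64 - 1)**2 = 63**2 = 3969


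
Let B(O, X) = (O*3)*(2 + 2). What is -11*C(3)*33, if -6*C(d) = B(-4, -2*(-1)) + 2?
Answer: -2783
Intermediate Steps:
B(O, X) = 12*O (B(O, X) = (3*O)*4 = 12*O)
C(d) = 23/3 (C(d) = -(12*(-4) + 2)/6 = -(-48 + 2)/6 = -⅙*(-46) = 23/3)
-11*C(3)*33 = -11*23/3*33 = -253/3*33 = -2783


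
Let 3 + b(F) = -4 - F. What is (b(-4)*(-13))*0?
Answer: 0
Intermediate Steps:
b(F) = -7 - F (b(F) = -3 + (-4 - F) = -7 - F)
(b(-4)*(-13))*0 = ((-7 - 1*(-4))*(-13))*0 = ((-7 + 4)*(-13))*0 = -3*(-13)*0 = 39*0 = 0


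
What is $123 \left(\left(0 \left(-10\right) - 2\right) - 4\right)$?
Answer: $-738$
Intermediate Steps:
$123 \left(\left(0 \left(-10\right) - 2\right) - 4\right) = 123 \left(\left(0 - 2\right) - 4\right) = 123 \left(-2 - 4\right) = 123 \left(-6\right) = -738$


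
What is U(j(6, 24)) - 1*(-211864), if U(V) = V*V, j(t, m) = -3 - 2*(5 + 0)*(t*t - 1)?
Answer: 336473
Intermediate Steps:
j(t, m) = 7 - 10*t² (j(t, m) = -3 - 10*(t² - 1) = -3 - 10*(-1 + t²) = -3 - 2*(-5 + 5*t²) = -3 + (10 - 10*t²) = 7 - 10*t²)
U(V) = V²
U(j(6, 24)) - 1*(-211864) = (7 - 10*6²)² - 1*(-211864) = (7 - 10*36)² + 211864 = (7 - 360)² + 211864 = (-353)² + 211864 = 124609 + 211864 = 336473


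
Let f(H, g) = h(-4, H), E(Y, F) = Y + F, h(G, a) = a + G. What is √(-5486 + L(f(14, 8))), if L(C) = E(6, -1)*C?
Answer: 6*I*√151 ≈ 73.729*I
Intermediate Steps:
h(G, a) = G + a
E(Y, F) = F + Y
f(H, g) = -4 + H
L(C) = 5*C (L(C) = (-1 + 6)*C = 5*C)
√(-5486 + L(f(14, 8))) = √(-5486 + 5*(-4 + 14)) = √(-5486 + 5*10) = √(-5486 + 50) = √(-5436) = 6*I*√151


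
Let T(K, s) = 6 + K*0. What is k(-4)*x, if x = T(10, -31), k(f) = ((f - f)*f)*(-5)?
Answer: 0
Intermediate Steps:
k(f) = 0 (k(f) = (0*f)*(-5) = 0*(-5) = 0)
T(K, s) = 6 (T(K, s) = 6 + 0 = 6)
x = 6
k(-4)*x = 0*6 = 0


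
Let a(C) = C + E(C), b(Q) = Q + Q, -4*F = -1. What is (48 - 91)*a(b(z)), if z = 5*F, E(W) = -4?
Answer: 129/2 ≈ 64.500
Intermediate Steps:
F = 1/4 (F = -1/4*(-1) = 1/4 ≈ 0.25000)
z = 5/4 (z = 5*(1/4) = 5/4 ≈ 1.2500)
b(Q) = 2*Q
a(C) = -4 + C (a(C) = C - 4 = -4 + C)
(48 - 91)*a(b(z)) = (48 - 91)*(-4 + 2*(5/4)) = -43*(-4 + 5/2) = -43*(-3/2) = 129/2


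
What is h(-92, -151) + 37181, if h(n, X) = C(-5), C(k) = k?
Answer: 37176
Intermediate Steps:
h(n, X) = -5
h(-92, -151) + 37181 = -5 + 37181 = 37176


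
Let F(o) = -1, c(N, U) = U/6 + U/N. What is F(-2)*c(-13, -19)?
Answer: 133/78 ≈ 1.7051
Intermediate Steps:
c(N, U) = U/6 + U/N (c(N, U) = U*(⅙) + U/N = U/6 + U/N)
F(-2)*c(-13, -19) = -((⅙)*(-19) - 19/(-13)) = -(-19/6 - 19*(-1/13)) = -(-19/6 + 19/13) = -1*(-133/78) = 133/78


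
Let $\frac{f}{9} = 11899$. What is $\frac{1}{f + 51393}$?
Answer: $\frac{1}{158484} \approx 6.3098 \cdot 10^{-6}$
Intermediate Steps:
$f = 107091$ ($f = 9 \cdot 11899 = 107091$)
$\frac{1}{f + 51393} = \frac{1}{107091 + 51393} = \frac{1}{158484}$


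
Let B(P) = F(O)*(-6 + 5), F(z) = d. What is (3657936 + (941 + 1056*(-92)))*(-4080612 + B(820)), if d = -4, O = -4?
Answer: -14534003528800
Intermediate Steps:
F(z) = -4
B(P) = 4 (B(P) = -4*(-6 + 5) = -4*(-1) = 4)
(3657936 + (941 + 1056*(-92)))*(-4080612 + B(820)) = (3657936 + (941 + 1056*(-92)))*(-4080612 + 4) = (3657936 + (941 - 97152))*(-4080608) = (3657936 - 96211)*(-4080608) = 3561725*(-4080608) = -14534003528800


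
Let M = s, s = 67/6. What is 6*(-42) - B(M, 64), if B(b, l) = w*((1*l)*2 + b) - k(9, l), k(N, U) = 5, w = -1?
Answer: -647/6 ≈ -107.83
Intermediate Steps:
s = 67/6 (s = 67*(1/6) = 67/6 ≈ 11.167)
M = 67/6 ≈ 11.167
B(b, l) = -5 - b - 2*l (B(b, l) = -((1*l)*2 + b) - 1*5 = -(l*2 + b) - 5 = -(2*l + b) - 5 = -(b + 2*l) - 5 = (-b - 2*l) - 5 = -5 - b - 2*l)
6*(-42) - B(M, 64) = 6*(-42) - (-5 - 1*67/6 - 2*64) = -252 - (-5 - 67/6 - 128) = -252 - 1*(-865/6) = -252 + 865/6 = -647/6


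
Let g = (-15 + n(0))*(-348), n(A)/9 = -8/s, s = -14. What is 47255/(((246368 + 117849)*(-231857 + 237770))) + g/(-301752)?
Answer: -68270887897/6017200648074 ≈ -0.011346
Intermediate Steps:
n(A) = 36/7 (n(A) = 9*(-8/(-14)) = 9*(-8*(-1/14)) = 9*(4/7) = 36/7)
g = 24012/7 (g = (-15 + 36/7)*(-348) = -69/7*(-348) = 24012/7 ≈ 3430.3)
47255/(((246368 + 117849)*(-231857 + 237770))) + g/(-301752) = 47255/(((246368 + 117849)*(-231857 + 237770))) + (24012/7)/(-301752) = 47255/((364217*5913)) + (24012/7)*(-1/301752) = 47255/2153615121 - 667/58674 = -68270887897/6017200648074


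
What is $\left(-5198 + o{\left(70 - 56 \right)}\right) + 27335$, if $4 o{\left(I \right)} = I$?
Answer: $\frac{44281}{2} \approx 22141.0$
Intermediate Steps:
$o{\left(I \right)} = \frac{I}{4}$
$\left(-5198 + o{\left(70 - 56 \right)}\right) + 27335 = \left(-5198 + \frac{70 - 56}{4}\right) + 27335 = \left(-5198 + \frac{1}{4} \cdot 14\right) + 27335 = \left(-5198 + \frac{7}{2}\right) + 27335 = - \frac{10389}{2} + 27335 = \frac{44281}{2}$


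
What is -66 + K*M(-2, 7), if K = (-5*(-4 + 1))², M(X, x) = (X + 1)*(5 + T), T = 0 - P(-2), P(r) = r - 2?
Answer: -2091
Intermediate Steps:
P(r) = -2 + r
T = 4 (T = 0 - (-2 - 2) = 0 - 1*(-4) = 0 + 4 = 4)
M(X, x) = 9 + 9*X (M(X, x) = (X + 1)*(5 + 4) = (1 + X)*9 = 9 + 9*X)
K = 225 (K = (-5*(-3))² = 15² = 225)
-66 + K*M(-2, 7) = -66 + 225*(9 + 9*(-2)) = -66 + 225*(9 - 18) = -66 + 225*(-9) = -66 - 2025 = -2091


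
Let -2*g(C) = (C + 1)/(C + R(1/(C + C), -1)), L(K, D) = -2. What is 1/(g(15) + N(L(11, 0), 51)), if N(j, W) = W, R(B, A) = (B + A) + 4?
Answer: 541/27351 ≈ 0.019780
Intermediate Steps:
R(B, A) = 4 + A + B (R(B, A) = (A + B) + 4 = 4 + A + B)
g(C) = -(1 + C)/(2*(3 + C + 1/(2*C))) (g(C) = -(C + 1)/(2*(C + (4 - 1 + 1/(C + C)))) = -(1 + C)/(2*(C + (4 - 1 + 1/(2*C)))) = -(1 + C)/(2*(C + (3 + 1/(2*C)))) = -(1 + C)/(2*(3 + C + 1/(2*C))))
1/(g(15) + N(L(11, 0), 51)) = 1/(-1*15*(1 + 15)/(1 + 2*15**2 + 6*15) + 51) = 1/(-1*15*16/(1 + 2*225 + 90) + 51) = 1/(-1*15*16/(1 + 450 + 90) + 51) = 1/(-1*15*16/541 + 51) = 1/(-1*15*1/541*16 + 51) = 1/(-240/541 + 51) = 1/(27351/541) = 541/27351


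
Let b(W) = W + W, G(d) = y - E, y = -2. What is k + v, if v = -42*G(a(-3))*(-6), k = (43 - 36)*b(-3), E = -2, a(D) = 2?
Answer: -42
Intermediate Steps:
G(d) = 0 (G(d) = -2 - 1*(-2) = -2 + 2 = 0)
b(W) = 2*W
k = -42 (k = (43 - 36)*(2*(-3)) = 7*(-6) = -42)
v = 0 (v = -0*(-6) = -42*0 = 0)
k + v = -42 + 0 = -42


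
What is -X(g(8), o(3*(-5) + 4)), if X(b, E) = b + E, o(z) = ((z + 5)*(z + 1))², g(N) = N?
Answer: -3608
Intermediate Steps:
o(z) = (1 + z)²*(5 + z)² (o(z) = ((5 + z)*(1 + z))² = ((1 + z)*(5 + z))² = (1 + z)²*(5 + z)²)
X(b, E) = E + b
-X(g(8), o(3*(-5) + 4)) = -((1 + (3*(-5) + 4))²*(5 + (3*(-5) + 4))² + 8) = -((1 + (-15 + 4))²*(5 + (-15 + 4))² + 8) = -((1 - 11)²*(5 - 11)² + 8) = -((-10)²*(-6)² + 8) = -(100*36 + 8) = -(3600 + 8) = -1*3608 = -3608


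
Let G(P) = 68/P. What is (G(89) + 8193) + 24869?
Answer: 2942586/89 ≈ 33063.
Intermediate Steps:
(G(89) + 8193) + 24869 = (68/89 + 8193) + 24869 = 729245/89 + 24869 = 2942586/89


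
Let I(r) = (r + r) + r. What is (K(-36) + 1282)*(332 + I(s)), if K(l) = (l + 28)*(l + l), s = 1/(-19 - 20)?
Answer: 8017270/13 ≈ 6.1671e+5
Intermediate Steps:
s = -1/39 (s = 1/(-39) = -1/39 ≈ -0.025641)
I(r) = 3*r (I(r) = 2*r + r = 3*r)
K(l) = 2*l*(28 + l) (K(l) = (28 + l)*(2*l) = 2*l*(28 + l))
(K(-36) + 1282)*(332 + I(s)) = (2*(-36)*(28 - 36) + 1282)*(332 + 3*(-1/39)) = (2*(-36)*(-8) + 1282)*(332 - 1/13) = (576 + 1282)*(4315/13) = 1858*(4315/13) = 8017270/13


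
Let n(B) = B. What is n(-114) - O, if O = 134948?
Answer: -135062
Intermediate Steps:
n(-114) - O = -114 - 1*134948 = -114 - 134948 = -135062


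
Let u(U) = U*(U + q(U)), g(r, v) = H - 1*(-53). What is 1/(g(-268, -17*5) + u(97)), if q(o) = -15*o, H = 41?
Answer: -1/131632 ≈ -7.5969e-6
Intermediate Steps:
g(r, v) = 94 (g(r, v) = 41 - 1*(-53) = 41 + 53 = 94)
u(U) = -14*U**2 (u(U) = U*(U - 15*U) = U*(-14*U) = -14*U**2)
1/(g(-268, -17*5) + u(97)) = 1/(94 - 14*97**2) = 1/(94 - 14*9409) = 1/(94 - 131726) = 1/(-131632) = -1/131632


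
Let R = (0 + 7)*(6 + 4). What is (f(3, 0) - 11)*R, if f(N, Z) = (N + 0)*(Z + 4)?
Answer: 70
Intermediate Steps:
R = 70 (R = 7*10 = 70)
f(N, Z) = N*(4 + Z)
(f(3, 0) - 11)*R = (3*(4 + 0) - 11)*70 = (3*4 - 11)*70 = (12 - 11)*70 = 1*70 = 70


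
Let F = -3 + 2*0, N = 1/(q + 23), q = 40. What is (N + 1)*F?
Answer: -64/21 ≈ -3.0476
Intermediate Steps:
N = 1/63 (N = 1/(40 + 23) = 1/63 ≈ 0.015873)
F = -3 (F = -3 + 0 = -3)
(N + 1)*F = (1/63 + 1)*(-3) = (64/63)*(-3) = -64/21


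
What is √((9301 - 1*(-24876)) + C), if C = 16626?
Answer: √50803 ≈ 225.40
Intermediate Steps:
√((9301 - 1*(-24876)) + C) = √((9301 - 1*(-24876)) + 16626) = √((9301 + 24876) + 16626) = √(34177 + 16626) = √50803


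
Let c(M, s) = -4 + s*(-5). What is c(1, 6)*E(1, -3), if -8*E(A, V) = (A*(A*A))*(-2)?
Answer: -17/2 ≈ -8.5000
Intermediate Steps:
c(M, s) = -4 - 5*s
E(A, V) = A**3/4 (E(A, V) = -A*(A*A)*(-2)/8 = -A*A**2*(-2)/8 = -A**3*(-2)/8 = -(-1)*A**3/4 = A**3/4)
c(1, 6)*E(1, -3) = (-4 - 5*6)*((1/4)*1**3) = (-4 - 30)*((1/4)*1) = -34*1/4 = -17/2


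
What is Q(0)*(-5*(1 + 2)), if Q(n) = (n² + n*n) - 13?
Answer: 195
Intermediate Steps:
Q(n) = -13 + 2*n² (Q(n) = (n² + n²) - 13 = 2*n² - 13 = -13 + 2*n²)
Q(0)*(-5*(1 + 2)) = (-13 + 2*0²)*(-5*(1 + 2)) = (-13 + 2*0)*(-5*3) = (-13 + 0)*(-15) = -13*(-15) = 195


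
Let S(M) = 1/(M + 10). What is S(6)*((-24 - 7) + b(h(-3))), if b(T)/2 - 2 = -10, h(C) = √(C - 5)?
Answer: -47/16 ≈ -2.9375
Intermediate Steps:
h(C) = √(-5 + C)
b(T) = -16 (b(T) = 4 + 2*(-10) = 4 - 20 = -16)
S(M) = 1/(10 + M)
S(6)*((-24 - 7) + b(h(-3))) = ((-24 - 7) - 16)/(10 + 6) = (-31 - 16)/16 = (1/16)*(-47) = -47/16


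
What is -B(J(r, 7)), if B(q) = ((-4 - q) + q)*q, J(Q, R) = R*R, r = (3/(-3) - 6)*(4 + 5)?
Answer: 196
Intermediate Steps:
r = -63 (r = (3*(-⅓) - 6)*9 = (-1 - 6)*9 = -7*9 = -63)
J(Q, R) = R²
B(q) = -4*q
-B(J(r, 7)) = -(-4)*7² = -(-4)*49 = -1*(-196) = 196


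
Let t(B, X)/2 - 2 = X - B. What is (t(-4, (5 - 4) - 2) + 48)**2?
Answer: 3364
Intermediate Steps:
t(B, X) = 4 - 2*B + 2*X (t(B, X) = 4 + 2*(X - B) = 4 + (-2*B + 2*X) = 4 - 2*B + 2*X)
(t(-4, (5 - 4) - 2) + 48)**2 = ((4 - 2*(-4) + 2*((5 - 4) - 2)) + 48)**2 = ((4 + 8 + 2*(1 - 2)) + 48)**2 = ((4 + 8 + 2*(-1)) + 48)**2 = ((4 + 8 - 2) + 48)**2 = (10 + 48)**2 = 58**2 = 3364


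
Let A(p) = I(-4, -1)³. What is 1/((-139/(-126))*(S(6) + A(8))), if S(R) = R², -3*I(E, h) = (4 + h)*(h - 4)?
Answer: 18/3197 ≈ 0.0056303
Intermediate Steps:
I(E, h) = -(-4 + h)*(4 + h)/3 (I(E, h) = -(4 + h)*(h - 4)/3 = -(4 + h)*(-4 + h)/3 = -(-4 + h)*(4 + h)/3)
A(p) = 125 (A(p) = (16/3 - ⅓*(-1)²)³ = (16/3 - ⅓*1)³ = (16/3 - ⅓)³ = 5³ = 125)
1/((-139/(-126))*(S(6) + A(8))) = 1/((-139/(-126))*(6² + 125)) = 1/((-139*(-1/126))*(36 + 125)) = 1/((139/126)*161) = 1/(3197/18) = 18/3197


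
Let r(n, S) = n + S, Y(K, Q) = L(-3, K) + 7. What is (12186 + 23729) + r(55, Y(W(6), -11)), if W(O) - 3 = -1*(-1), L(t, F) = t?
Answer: 35974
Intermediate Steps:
W(O) = 4 (W(O) = 3 - 1*(-1) = 3 + 1 = 4)
Y(K, Q) = 4 (Y(K, Q) = -3 + 7 = 4)
r(n, S) = S + n
(12186 + 23729) + r(55, Y(W(6), -11)) = (12186 + 23729) + (4 + 55) = 35915 + 59 = 35974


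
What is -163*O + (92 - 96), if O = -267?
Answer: 43517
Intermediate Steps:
-163*O + (92 - 96) = -163*(-267) + (92 - 96) = 43521 - 4 = 43517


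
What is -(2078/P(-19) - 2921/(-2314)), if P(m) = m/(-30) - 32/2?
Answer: 142908179/1066754 ≈ 133.97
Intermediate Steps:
P(m) = -16 - m/30 (P(m) = m*(-1/30) - 32*½ = -m/30 - 16 = -16 - m/30)
-(2078/P(-19) - 2921/(-2314)) = -(2078/(-16 - 1/30*(-19)) - 2921/(-2314)) = -(2078/(-16 + 19/30) - 2921*(-1/2314)) = -(2078/(-461/30) + 2921/2314) = -(2078*(-30/461) + 2921/2314) = -(-62340/461 + 2921/2314) = -1*(-142908179/1066754) = 142908179/1066754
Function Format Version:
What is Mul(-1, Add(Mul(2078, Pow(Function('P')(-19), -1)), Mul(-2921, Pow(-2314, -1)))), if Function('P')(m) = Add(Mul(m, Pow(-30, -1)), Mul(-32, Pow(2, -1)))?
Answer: Rational(142908179, 1066754) ≈ 133.97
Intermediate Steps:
Function('P')(m) = Add(-16, Mul(Rational(-1, 30), m)) (Function('P')(m) = Add(Mul(m, Rational(-1, 30)), Mul(-32, Rational(1, 2))) = Add(Mul(Rational(-1, 30), m), -16) = Add(-16, Mul(Rational(-1, 30), m)))
Mul(-1, Add(Mul(2078, Pow(Function('P')(-19), -1)), Mul(-2921, Pow(-2314, -1)))) = Mul(-1, Add(Mul(2078, Pow(Add(-16, Mul(Rational(-1, 30), -19)), -1)), Mul(-2921, Pow(-2314, -1)))) = Mul(-1, Add(Mul(2078, Pow(Add(-16, Rational(19, 30)), -1)), Mul(-2921, Rational(-1, 2314)))) = Mul(-1, Add(Mul(2078, Pow(Rational(-461, 30), -1)), Rational(2921, 2314))) = Mul(-1, Add(Mul(2078, Rational(-30, 461)), Rational(2921, 2314))) = Mul(-1, Add(Rational(-62340, 461), Rational(2921, 2314))) = Mul(-1, Rational(-142908179, 1066754)) = Rational(142908179, 1066754)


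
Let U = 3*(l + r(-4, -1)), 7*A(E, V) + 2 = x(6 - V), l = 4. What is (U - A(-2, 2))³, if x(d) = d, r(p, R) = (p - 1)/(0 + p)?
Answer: 81182737/21952 ≈ 3698.2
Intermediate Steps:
r(p, R) = (-1 + p)/p
A(E, V) = 4/7 - V/7 (A(E, V) = -2/7 + (6 - V)/7 = -2/7 + (6/7 - V/7) = 4/7 - V/7)
U = 63/4 (U = 3*(4 + (-1 - 4)/(-4)) = 3*(4 - ¼*(-5)) = 3*(4 + 5/4) = 3*(21/4) = 63/4 ≈ 15.750)
(U - A(-2, 2))³ = (63/4 - (4/7 - ⅐*2))³ = (63/4 - (4/7 - 2/7))³ = (63/4 - 1*2/7)³ = (63/4 - 2/7)³ = (433/28)³ = 81182737/21952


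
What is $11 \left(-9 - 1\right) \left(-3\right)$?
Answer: $330$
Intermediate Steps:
$11 \left(-9 - 1\right) \left(-3\right) = 11 \left(-10\right) \left(-3\right) = \left(-110\right) \left(-3\right) = 330$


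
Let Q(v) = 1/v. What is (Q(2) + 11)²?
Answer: 529/4 ≈ 132.25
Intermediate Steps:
(Q(2) + 11)² = (1/2 + 11)² = (½ + 11)² = (23/2)² = 529/4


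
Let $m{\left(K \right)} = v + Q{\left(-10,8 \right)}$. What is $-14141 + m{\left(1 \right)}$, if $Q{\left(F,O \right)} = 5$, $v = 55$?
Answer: $-14081$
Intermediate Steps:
$m{\left(K \right)} = 60$ ($m{\left(K \right)} = 55 + 5 = 60$)
$-14141 + m{\left(1 \right)} = -14141 + 60 = -14081$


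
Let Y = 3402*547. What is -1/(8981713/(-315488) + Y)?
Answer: -315488/587080744559 ≈ -5.3738e-7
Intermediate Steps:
Y = 1860894
-1/(8981713/(-315488) + Y) = -1/(8981713/(-315488) + 1860894) = -1/(8981713*(-1/315488) + 1860894) = -1/(-8981713/315488 + 1860894) = -1/587080744559/315488 = -1*315488/587080744559 = -315488/587080744559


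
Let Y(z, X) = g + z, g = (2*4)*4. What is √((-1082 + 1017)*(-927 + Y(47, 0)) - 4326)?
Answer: √50794 ≈ 225.38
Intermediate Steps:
g = 32 (g = 8*4 = 32)
Y(z, X) = 32 + z
√((-1082 + 1017)*(-927 + Y(47, 0)) - 4326) = √((-1082 + 1017)*(-927 + (32 + 47)) - 4326) = √(-65*(-927 + 79) - 4326) = √(-65*(-848) - 4326) = √(55120 - 4326) = √50794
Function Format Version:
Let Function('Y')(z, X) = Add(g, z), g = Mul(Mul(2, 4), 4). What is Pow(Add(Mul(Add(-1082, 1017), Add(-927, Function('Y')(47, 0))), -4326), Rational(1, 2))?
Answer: Pow(50794, Rational(1, 2)) ≈ 225.38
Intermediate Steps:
g = 32 (g = Mul(8, 4) = 32)
Function('Y')(z, X) = Add(32, z)
Pow(Add(Mul(Add(-1082, 1017), Add(-927, Function('Y')(47, 0))), -4326), Rational(1, 2)) = Pow(Add(Mul(Add(-1082, 1017), Add(-927, Add(32, 47))), -4326), Rational(1, 2)) = Pow(Add(Mul(-65, Add(-927, 79)), -4326), Rational(1, 2)) = Pow(Add(Mul(-65, -848), -4326), Rational(1, 2)) = Pow(Add(55120, -4326), Rational(1, 2)) = Pow(50794, Rational(1, 2))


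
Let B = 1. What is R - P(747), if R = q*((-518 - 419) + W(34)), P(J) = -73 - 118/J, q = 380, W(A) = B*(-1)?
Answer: -266206031/747 ≈ -3.5637e+5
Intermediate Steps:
W(A) = -1 (W(A) = 1*(-1) = -1)
R = -356440 (R = 380*((-518 - 419) - 1) = 380*(-937 - 1) = 380*(-938) = -356440)
R - P(747) = -356440 - (-73 - 118/747) = -356440 - 1*(-54649/747) = -356440 + 54649/747 = -266206031/747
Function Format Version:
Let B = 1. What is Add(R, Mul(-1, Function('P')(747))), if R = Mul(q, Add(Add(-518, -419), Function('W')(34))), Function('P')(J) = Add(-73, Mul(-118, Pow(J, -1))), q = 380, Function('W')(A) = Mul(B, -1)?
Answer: Rational(-266206031, 747) ≈ -3.5637e+5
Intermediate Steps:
Function('W')(A) = -1 (Function('W')(A) = Mul(1, -1) = -1)
R = -356440 (R = Mul(380, Add(Add(-518, -419), -1)) = Mul(380, Add(-937, -1)) = Mul(380, -938) = -356440)
Add(R, Mul(-1, Function('P')(747))) = Add(-356440, Mul(-1, Add(-73, Mul(-118, Pow(747, -1))))) = Add(-356440, Mul(-1, Add(-73, Mul(-118, Rational(1, 747))))) = Add(-356440, Mul(-1, Add(-73, Rational(-118, 747)))) = Add(-356440, Mul(-1, Rational(-54649, 747))) = Add(-356440, Rational(54649, 747)) = Rational(-266206031, 747)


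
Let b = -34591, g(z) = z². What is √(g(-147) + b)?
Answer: I*√12982 ≈ 113.94*I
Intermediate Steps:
√(g(-147) + b) = √((-147)² - 34591) = √(21609 - 34591) = √(-12982) = I*√12982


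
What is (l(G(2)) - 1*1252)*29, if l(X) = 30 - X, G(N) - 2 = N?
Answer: -35554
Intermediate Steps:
G(N) = 2 + N
(l(G(2)) - 1*1252)*29 = ((30 - (2 + 2)) - 1*1252)*29 = ((30 - 1*4) - 1252)*29 = ((30 - 4) - 1252)*29 = (26 - 1252)*29 = -1226*29 = -35554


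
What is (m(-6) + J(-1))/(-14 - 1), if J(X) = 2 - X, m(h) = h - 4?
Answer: 7/15 ≈ 0.46667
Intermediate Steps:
m(h) = -4 + h
(m(-6) + J(-1))/(-14 - 1) = ((-4 - 6) + (2 - 1*(-1)))/(-14 - 1) = (-10 + (2 + 1))/(-15) = (-10 + 3)*(-1/15) = -7*(-1/15) = 7/15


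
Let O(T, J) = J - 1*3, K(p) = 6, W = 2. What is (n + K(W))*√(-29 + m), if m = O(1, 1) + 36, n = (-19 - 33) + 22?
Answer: -24*√5 ≈ -53.666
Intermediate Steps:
n = -30 (n = -52 + 22 = -30)
O(T, J) = -3 + J (O(T, J) = J - 3 = -3 + J)
m = 34 (m = (-3 + 1) + 36 = -2 + 36 = 34)
(n + K(W))*√(-29 + m) = (-30 + 6)*√(-29 + 34) = -24*√5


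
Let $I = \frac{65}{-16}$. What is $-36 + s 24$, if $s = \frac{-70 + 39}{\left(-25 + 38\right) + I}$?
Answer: $- \frac{17052}{143} \approx -119.24$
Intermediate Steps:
$I = - \frac{65}{16}$ ($I = 65 \left(- \frac{1}{16}\right) = - \frac{65}{16} \approx -4.0625$)
$s = - \frac{496}{143}$ ($s = \frac{-70 + 39}{\left(-25 + 38\right) - \frac{65}{16}} = - \frac{31}{13 - \frac{65}{16}} = - \frac{31}{\frac{143}{16}} = \left(-31\right) \frac{16}{143} = - \frac{496}{143} \approx -3.4685$)
$-36 + s 24 = -36 - \frac{11904}{143} = - \frac{17052}{143}$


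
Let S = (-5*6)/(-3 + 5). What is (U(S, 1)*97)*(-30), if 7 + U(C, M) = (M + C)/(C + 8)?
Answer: 14550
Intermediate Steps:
S = -15 (S = -30/2 = -30*½ = -15)
U(C, M) = -7 + (C + M)/(8 + C) (U(C, M) = -7 + (M + C)/(C + 8) = -7 + (C + M)/(8 + C))
(U(S, 1)*97)*(-30) = (((-56 + 1 - 6*(-15))/(8 - 15))*97)*(-30) = (((-56 + 1 + 90)/(-7))*97)*(-30) = (-⅐*35*97)*(-30) = -5*97*(-30) = -485*(-30) = 14550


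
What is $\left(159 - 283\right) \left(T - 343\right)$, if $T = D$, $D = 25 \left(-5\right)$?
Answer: $58032$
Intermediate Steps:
$D = -125$
$T = -125$
$\left(159 - 283\right) \left(T - 343\right) = \left(159 - 283\right) \left(-125 - 343\right) = \left(-124\right) \left(-468\right) = 58032$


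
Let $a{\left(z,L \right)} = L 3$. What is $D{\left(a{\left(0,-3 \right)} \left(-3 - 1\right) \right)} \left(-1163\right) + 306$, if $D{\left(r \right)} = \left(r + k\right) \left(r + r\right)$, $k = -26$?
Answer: $-837054$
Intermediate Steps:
$a{\left(z,L \right)} = 3 L$
$D{\left(r \right)} = 2 r \left(-26 + r\right)$ ($D{\left(r \right)} = \left(r - 26\right) \left(r + r\right) = \left(-26 + r\right) 2 r = 2 r \left(-26 + r\right)$)
$D{\left(a{\left(0,-3 \right)} \left(-3 - 1\right) \right)} \left(-1163\right) + 306 = 2 \cdot 3 \left(-3\right) \left(-3 - 1\right) \left(-26 + 3 \left(-3\right) \left(-3 - 1\right)\right) \left(-1163\right) + 306 = 2 \left(\left(-9\right) \left(-4\right)\right) \left(-26 - -36\right) \left(-1163\right) + 306 = 2 \cdot 36 \left(-26 + 36\right) \left(-1163\right) + 306 = 2 \cdot 36 \cdot 10 \left(-1163\right) + 306 = 720 \left(-1163\right) + 306 = -837360 + 306 = -837054$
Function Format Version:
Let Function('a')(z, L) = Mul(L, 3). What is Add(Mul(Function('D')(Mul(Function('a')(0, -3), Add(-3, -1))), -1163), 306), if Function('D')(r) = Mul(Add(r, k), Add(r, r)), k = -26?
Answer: -837054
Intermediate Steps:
Function('a')(z, L) = Mul(3, L)
Function('D')(r) = Mul(2, r, Add(-26, r)) (Function('D')(r) = Mul(Add(r, -26), Add(r, r)) = Mul(Add(-26, r), Mul(2, r)) = Mul(2, r, Add(-26, r)))
Add(Mul(Function('D')(Mul(Function('a')(0, -3), Add(-3, -1))), -1163), 306) = Add(Mul(Mul(2, Mul(Mul(3, -3), Add(-3, -1)), Add(-26, Mul(Mul(3, -3), Add(-3, -1)))), -1163), 306) = Add(Mul(Mul(2, Mul(-9, -4), Add(-26, Mul(-9, -4))), -1163), 306) = Add(Mul(Mul(2, 36, Add(-26, 36)), -1163), 306) = Add(Mul(Mul(2, 36, 10), -1163), 306) = Add(Mul(720, -1163), 306) = Add(-837360, 306) = -837054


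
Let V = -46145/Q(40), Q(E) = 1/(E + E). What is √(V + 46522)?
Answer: I*√3645078 ≈ 1909.2*I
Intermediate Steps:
Q(E) = 1/(2*E)
V = -3691600 (V = -46145/((½)/40) = -46145/((½)*(1/40)) = -46145/1/80 = -46145*80 = -3691600)
√(V + 46522) = √(-3691600 + 46522) = √(-3645078) = I*√3645078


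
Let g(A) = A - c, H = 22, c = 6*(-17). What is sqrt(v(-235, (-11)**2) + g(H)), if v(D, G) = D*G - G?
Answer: 4*I*sqrt(1777) ≈ 168.62*I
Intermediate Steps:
c = -102
g(A) = 102 + A (g(A) = A - 1*(-102) = A + 102 = 102 + A)
v(D, G) = -G + D*G
sqrt(v(-235, (-11)**2) + g(H)) = sqrt((-11)**2*(-1 - 235) + (102 + 22)) = sqrt(121*(-236) + 124) = sqrt(-28556 + 124) = sqrt(-28432) = 4*I*sqrt(1777)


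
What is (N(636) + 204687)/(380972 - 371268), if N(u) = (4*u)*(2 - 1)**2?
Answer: 207231/9704 ≈ 21.355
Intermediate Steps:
N(u) = 4*u (N(u) = (4*u)*1**2 = (4*u)*1 = 4*u)
(N(636) + 204687)/(380972 - 371268) = (4*636 + 204687)/(380972 - 371268) = (2544 + 204687)/9704 = 207231*(1/9704) = 207231/9704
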